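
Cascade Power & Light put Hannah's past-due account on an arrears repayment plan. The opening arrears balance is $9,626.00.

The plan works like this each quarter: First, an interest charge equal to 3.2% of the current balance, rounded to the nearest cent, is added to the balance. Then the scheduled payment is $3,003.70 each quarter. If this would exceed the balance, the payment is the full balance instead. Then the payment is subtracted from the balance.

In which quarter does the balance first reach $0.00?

4

# | Opening | Interest | Payment | End bal
1 | $9,626.00 | $308.03 | $3,003.70 | $6,930.33
2 | $6,930.33 | $221.77 | $3,003.70 | $4,148.40
3 | $4,148.40 | $132.75 | $3,003.70 | $1,277.45
4 | $1,277.45 | $40.88 | $1,318.33 | $0.00
Balance reaches $0.00 in quarter 4.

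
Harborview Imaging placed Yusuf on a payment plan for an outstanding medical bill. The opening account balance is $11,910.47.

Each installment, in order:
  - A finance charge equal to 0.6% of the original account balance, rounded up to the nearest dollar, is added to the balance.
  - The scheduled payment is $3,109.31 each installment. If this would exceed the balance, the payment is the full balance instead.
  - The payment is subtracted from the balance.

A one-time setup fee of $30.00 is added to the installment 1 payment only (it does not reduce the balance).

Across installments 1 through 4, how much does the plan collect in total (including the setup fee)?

Installment 1: opening $11,910.47; interest $72.00 → $11,982.47; payment $3,109.31 (+ $30.00 fee); balance $8,873.16
Installment 2: opening $8,873.16; interest $72.00 → $8,945.16; payment $3,109.31; balance $5,835.85
Installment 3: opening $5,835.85; interest $72.00 → $5,907.85; payment $3,109.31; balance $2,798.54
Installment 4: opening $2,798.54; interest $72.00 → $2,870.54; payment $2,870.54; balance $0.00
Total paid: $12,228.47

$12,228.47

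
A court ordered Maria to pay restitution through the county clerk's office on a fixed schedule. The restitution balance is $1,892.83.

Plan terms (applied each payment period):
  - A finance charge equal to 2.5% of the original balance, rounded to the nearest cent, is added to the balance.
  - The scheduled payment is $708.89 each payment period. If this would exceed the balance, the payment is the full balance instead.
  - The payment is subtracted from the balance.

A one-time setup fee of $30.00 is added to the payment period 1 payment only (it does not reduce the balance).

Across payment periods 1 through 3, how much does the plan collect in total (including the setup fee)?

$2,064.79

Payment period 1: opening $1,892.83; interest $47.32 → $1,940.15; payment $708.89 (+ $30.00 fee); balance $1,231.26
Payment period 2: opening $1,231.26; interest $47.32 → $1,278.58; payment $708.89; balance $569.69
Payment period 3: opening $569.69; interest $47.32 → $617.01; payment $617.01; balance $0.00
Total paid: $2,064.79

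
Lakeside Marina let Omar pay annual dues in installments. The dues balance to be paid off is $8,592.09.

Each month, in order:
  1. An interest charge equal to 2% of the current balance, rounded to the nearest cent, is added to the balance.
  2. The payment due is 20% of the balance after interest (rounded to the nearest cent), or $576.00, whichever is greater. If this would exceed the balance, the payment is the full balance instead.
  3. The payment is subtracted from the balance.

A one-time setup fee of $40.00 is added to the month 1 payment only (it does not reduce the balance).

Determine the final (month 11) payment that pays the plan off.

# | Opening | Interest | Payment | Fee | End bal
1 | $8,592.09 | $171.84 | $1,752.79 | $40.00 | $7,011.14
2 | $7,011.14 | $140.22 | $1,430.27 | — | $5,721.09
3 | $5,721.09 | $114.42 | $1,167.10 | — | $4,668.41
4 | $4,668.41 | $93.37 | $952.36 | — | $3,809.42
5 | $3,809.42 | $76.19 | $777.12 | — | $3,108.49
6 | $3,108.49 | $62.17 | $634.13 | — | $2,536.53
7 | $2,536.53 | $50.73 | $576.00 | — | $2,011.26
8 | $2,011.26 | $40.23 | $576.00 | — | $1,475.49
9 | $1,475.49 | $29.51 | $576.00 | — | $929.00
10 | $929.00 | $18.58 | $576.00 | — | $371.58
11 | $371.58 | $7.43 | $379.01 | — | $0.00

$379.01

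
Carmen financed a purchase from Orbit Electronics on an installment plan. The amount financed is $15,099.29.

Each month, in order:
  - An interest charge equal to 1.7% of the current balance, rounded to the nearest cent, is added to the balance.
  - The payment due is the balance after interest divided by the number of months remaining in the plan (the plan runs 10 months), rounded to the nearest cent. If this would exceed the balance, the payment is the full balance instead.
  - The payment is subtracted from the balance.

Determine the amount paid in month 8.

$1,727.92

Month 1: $15,099.29 +$256.69 interest = $15,355.98; pay $1,535.60 → $13,820.38
Month 2: $13,820.38 +$234.95 interest = $14,055.33; pay $1,561.70 → $12,493.63
Month 3: $12,493.63 +$212.39 interest = $12,706.02; pay $1,588.25 → $11,117.77
Month 4: $11,117.77 +$189.00 interest = $11,306.77; pay $1,615.25 → $9,691.52
Month 5: $9,691.52 +$164.76 interest = $9,856.28; pay $1,642.71 → $8,213.57
Month 6: $8,213.57 +$139.63 interest = $8,353.20; pay $1,670.64 → $6,682.56
Month 7: $6,682.56 +$113.60 interest = $6,796.16; pay $1,699.04 → $5,097.12
Month 8: $5,097.12 +$86.65 interest = $5,183.77; pay $1,727.92 → $3,455.85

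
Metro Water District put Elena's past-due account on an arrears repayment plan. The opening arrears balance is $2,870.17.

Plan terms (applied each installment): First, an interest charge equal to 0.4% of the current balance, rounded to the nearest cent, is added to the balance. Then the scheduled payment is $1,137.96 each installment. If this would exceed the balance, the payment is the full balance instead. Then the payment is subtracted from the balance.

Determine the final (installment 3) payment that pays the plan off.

Installment 1: opening $2,870.17; interest $11.48 → $2,881.65; payment $1,137.96; balance $1,743.69
Installment 2: opening $1,743.69; interest $6.97 → $1,750.66; payment $1,137.96; balance $612.70
Installment 3: opening $612.70; interest $2.45 → $615.15; payment $615.15; balance $0.00

$615.15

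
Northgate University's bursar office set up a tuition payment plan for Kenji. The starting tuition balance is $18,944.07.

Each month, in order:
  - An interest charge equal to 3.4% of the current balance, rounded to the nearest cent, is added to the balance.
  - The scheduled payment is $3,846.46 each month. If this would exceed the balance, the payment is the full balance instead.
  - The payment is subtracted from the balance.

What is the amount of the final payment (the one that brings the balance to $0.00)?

Month 1: $18,944.07 +$644.10 interest = $19,588.17; pay $3,846.46 → $15,741.71
Month 2: $15,741.71 +$535.22 interest = $16,276.93; pay $3,846.46 → $12,430.47
Month 3: $12,430.47 +$422.64 interest = $12,853.11; pay $3,846.46 → $9,006.65
Month 4: $9,006.65 +$306.23 interest = $9,312.88; pay $3,846.46 → $5,466.42
Month 5: $5,466.42 +$185.86 interest = $5,652.28; pay $3,846.46 → $1,805.82
Month 6: $1,805.82 +$61.40 interest = $1,867.22; pay $1,867.22 → $0.00

$1,867.22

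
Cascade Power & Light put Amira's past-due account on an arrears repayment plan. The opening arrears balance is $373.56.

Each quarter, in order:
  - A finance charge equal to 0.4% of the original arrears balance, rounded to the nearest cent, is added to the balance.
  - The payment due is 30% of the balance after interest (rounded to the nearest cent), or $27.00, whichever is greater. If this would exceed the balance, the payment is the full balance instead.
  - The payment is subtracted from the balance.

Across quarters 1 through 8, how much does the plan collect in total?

$385.48

Quarter 1: $373.56 +$1.49 interest = $375.05; pay $112.52 → $262.53
Quarter 2: $262.53 +$1.49 interest = $264.02; pay $79.21 → $184.81
Quarter 3: $184.81 +$1.49 interest = $186.30; pay $55.89 → $130.41
Quarter 4: $130.41 +$1.49 interest = $131.90; pay $39.57 → $92.33
Quarter 5: $92.33 +$1.49 interest = $93.82; pay $28.15 → $65.67
Quarter 6: $65.67 +$1.49 interest = $67.16; pay $27.00 → $40.16
Quarter 7: $40.16 +$1.49 interest = $41.65; pay $27.00 → $14.65
Quarter 8: $14.65 +$1.49 interest = $16.14; pay $16.14 → $0.00
Total paid: $385.48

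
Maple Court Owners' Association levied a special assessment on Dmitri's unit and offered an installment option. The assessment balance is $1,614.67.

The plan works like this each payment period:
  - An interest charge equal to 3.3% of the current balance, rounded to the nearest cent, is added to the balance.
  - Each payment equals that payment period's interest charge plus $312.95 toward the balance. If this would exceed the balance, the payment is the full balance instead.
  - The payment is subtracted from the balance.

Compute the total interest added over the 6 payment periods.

$164.79

Payment period 1: $1,614.67 +$53.28 interest = $1,667.95; pay $366.23 → $1,301.72
Payment period 2: $1,301.72 +$42.96 interest = $1,344.68; pay $355.91 → $988.77
Payment period 3: $988.77 +$32.63 interest = $1,021.40; pay $345.58 → $675.82
Payment period 4: $675.82 +$22.30 interest = $698.12; pay $335.25 → $362.87
Payment period 5: $362.87 +$11.97 interest = $374.84; pay $324.92 → $49.92
Payment period 6: $49.92 +$1.65 interest = $51.57; pay $51.57 → $0.00
Total interest: $53.28 + $42.96 + $32.63 + $22.30 + $11.97 + $1.65 = $164.79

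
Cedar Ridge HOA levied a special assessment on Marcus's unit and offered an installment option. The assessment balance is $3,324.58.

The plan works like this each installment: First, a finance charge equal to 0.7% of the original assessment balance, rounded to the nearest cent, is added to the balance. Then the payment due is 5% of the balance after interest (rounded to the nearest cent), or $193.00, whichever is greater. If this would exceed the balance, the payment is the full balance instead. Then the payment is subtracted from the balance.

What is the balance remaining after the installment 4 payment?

$2,645.66

Installment 1: opening $3,324.58; interest $23.27 → $3,347.85; payment $193.00; balance $3,154.85
Installment 2: opening $3,154.85; interest $23.27 → $3,178.12; payment $193.00; balance $2,985.12
Installment 3: opening $2,985.12; interest $23.27 → $3,008.39; payment $193.00; balance $2,815.39
Installment 4: opening $2,815.39; interest $23.27 → $2,838.66; payment $193.00; balance $2,645.66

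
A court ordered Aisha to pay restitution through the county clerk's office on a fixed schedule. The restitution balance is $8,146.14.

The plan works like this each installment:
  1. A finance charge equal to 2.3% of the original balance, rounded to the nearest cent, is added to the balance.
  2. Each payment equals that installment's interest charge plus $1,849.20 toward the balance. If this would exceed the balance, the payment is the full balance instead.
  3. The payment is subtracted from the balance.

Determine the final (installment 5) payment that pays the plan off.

$936.70

Installment 1: opening $8,146.14; interest $187.36 → $8,333.50; payment $2,036.56; balance $6,296.94
Installment 2: opening $6,296.94; interest $187.36 → $6,484.30; payment $2,036.56; balance $4,447.74
Installment 3: opening $4,447.74; interest $187.36 → $4,635.10; payment $2,036.56; balance $2,598.54
Installment 4: opening $2,598.54; interest $187.36 → $2,785.90; payment $2,036.56; balance $749.34
Installment 5: opening $749.34; interest $187.36 → $936.70; payment $936.70; balance $0.00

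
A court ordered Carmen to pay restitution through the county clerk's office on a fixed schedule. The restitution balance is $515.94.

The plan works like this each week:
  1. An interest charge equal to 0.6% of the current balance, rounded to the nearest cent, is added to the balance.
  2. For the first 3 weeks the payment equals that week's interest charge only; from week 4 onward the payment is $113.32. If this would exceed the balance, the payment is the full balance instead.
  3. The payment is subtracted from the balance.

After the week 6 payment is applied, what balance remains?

$183.28

Week 1: $515.94 +$3.10 interest = $519.04; pay $3.10 → $515.94
Week 2: $515.94 +$3.10 interest = $519.04; pay $3.10 → $515.94
Week 3: $515.94 +$3.10 interest = $519.04; pay $3.10 → $515.94
Week 4: $515.94 +$3.10 interest = $519.04; pay $113.32 → $405.72
Week 5: $405.72 +$2.43 interest = $408.15; pay $113.32 → $294.83
Week 6: $294.83 +$1.77 interest = $296.60; pay $113.32 → $183.28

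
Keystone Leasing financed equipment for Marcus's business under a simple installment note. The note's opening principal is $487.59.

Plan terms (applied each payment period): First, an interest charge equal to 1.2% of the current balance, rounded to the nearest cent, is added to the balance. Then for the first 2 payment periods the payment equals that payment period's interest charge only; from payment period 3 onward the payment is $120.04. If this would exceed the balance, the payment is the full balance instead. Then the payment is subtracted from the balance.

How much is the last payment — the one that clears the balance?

$22.81

# | Opening | Interest | Payment | End bal
1 | $487.59 | $5.85 | $5.85 | $487.59
2 | $487.59 | $5.85 | $5.85 | $487.59
3 | $487.59 | $5.85 | $120.04 | $373.40
4 | $373.40 | $4.48 | $120.04 | $257.84
5 | $257.84 | $3.09 | $120.04 | $140.89
6 | $140.89 | $1.69 | $120.04 | $22.54
7 | $22.54 | $0.27 | $22.81 | $0.00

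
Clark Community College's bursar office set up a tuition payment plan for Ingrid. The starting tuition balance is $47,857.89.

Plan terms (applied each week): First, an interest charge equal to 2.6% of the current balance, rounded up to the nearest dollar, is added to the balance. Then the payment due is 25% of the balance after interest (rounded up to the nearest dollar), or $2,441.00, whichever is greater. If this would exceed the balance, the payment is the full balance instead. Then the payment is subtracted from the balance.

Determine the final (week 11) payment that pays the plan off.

$763.89

Week 1: $47,857.89 +$1,245.00 interest = $49,102.89; pay $12,276.00 → $36,826.89
Week 2: $36,826.89 +$958.00 interest = $37,784.89; pay $9,447.00 → $28,337.89
Week 3: $28,337.89 +$737.00 interest = $29,074.89; pay $7,269.00 → $21,805.89
Week 4: $21,805.89 +$567.00 interest = $22,372.89; pay $5,594.00 → $16,778.89
Week 5: $16,778.89 +$437.00 interest = $17,215.89; pay $4,304.00 → $12,911.89
Week 6: $12,911.89 +$336.00 interest = $13,247.89; pay $3,312.00 → $9,935.89
Week 7: $9,935.89 +$259.00 interest = $10,194.89; pay $2,549.00 → $7,645.89
Week 8: $7,645.89 +$199.00 interest = $7,844.89; pay $2,441.00 → $5,403.89
Week 9: $5,403.89 +$141.00 interest = $5,544.89; pay $2,441.00 → $3,103.89
Week 10: $3,103.89 +$81.00 interest = $3,184.89; pay $2,441.00 → $743.89
Week 11: $743.89 +$20.00 interest = $763.89; pay $763.89 → $0.00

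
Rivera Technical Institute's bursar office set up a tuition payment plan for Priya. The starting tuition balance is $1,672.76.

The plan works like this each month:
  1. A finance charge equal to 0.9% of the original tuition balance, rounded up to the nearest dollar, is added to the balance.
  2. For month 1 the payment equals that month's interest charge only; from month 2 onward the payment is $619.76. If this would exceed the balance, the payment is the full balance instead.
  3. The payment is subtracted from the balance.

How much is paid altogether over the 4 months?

Month 1: opening $1,672.76; interest $16.00 → $1,688.76; payment $16.00; balance $1,672.76
Month 2: opening $1,672.76; interest $16.00 → $1,688.76; payment $619.76; balance $1,069.00
Month 3: opening $1,069.00; interest $16.00 → $1,085.00; payment $619.76; balance $465.24
Month 4: opening $465.24; interest $16.00 → $481.24; payment $481.24; balance $0.00
Total paid: $1,736.76

$1,736.76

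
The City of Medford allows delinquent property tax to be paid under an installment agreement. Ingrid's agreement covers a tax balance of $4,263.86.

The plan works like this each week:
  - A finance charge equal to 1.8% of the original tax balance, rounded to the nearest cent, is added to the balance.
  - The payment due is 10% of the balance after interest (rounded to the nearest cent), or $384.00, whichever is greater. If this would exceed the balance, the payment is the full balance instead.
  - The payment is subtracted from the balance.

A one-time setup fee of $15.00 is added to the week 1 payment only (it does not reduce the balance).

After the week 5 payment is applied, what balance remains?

$2,663.22

Week 1: opening $4,263.86; interest $76.75 → $4,340.61; payment $434.06 (+ $15.00 fee); balance $3,906.55
Week 2: opening $3,906.55; interest $76.75 → $3,983.30; payment $398.33; balance $3,584.97
Week 3: opening $3,584.97; interest $76.75 → $3,661.72; payment $384.00; balance $3,277.72
Week 4: opening $3,277.72; interest $76.75 → $3,354.47; payment $384.00; balance $2,970.47
Week 5: opening $2,970.47; interest $76.75 → $3,047.22; payment $384.00; balance $2,663.22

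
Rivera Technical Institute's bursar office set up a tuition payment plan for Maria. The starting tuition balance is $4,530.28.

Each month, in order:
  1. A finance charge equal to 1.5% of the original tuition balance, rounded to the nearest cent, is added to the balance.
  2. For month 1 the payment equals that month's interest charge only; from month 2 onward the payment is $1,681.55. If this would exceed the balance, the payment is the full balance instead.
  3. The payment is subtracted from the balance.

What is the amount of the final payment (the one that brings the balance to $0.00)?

Month 1: opening $4,530.28; interest $67.95 → $4,598.23; payment $67.95; balance $4,530.28
Month 2: opening $4,530.28; interest $67.95 → $4,598.23; payment $1,681.55; balance $2,916.68
Month 3: opening $2,916.68; interest $67.95 → $2,984.63; payment $1,681.55; balance $1,303.08
Month 4: opening $1,303.08; interest $67.95 → $1,371.03; payment $1,371.03; balance $0.00

$1,371.03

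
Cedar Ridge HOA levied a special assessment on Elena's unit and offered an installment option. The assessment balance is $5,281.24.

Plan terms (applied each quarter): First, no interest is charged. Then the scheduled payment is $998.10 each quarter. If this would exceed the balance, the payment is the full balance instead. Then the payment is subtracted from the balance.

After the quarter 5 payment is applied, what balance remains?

$290.74

Quarter 1: opening $5,281.24; payment $998.10; balance $4,283.14
Quarter 2: opening $4,283.14; payment $998.10; balance $3,285.04
Quarter 3: opening $3,285.04; payment $998.10; balance $2,286.94
Quarter 4: opening $2,286.94; payment $998.10; balance $1,288.84
Quarter 5: opening $1,288.84; payment $998.10; balance $290.74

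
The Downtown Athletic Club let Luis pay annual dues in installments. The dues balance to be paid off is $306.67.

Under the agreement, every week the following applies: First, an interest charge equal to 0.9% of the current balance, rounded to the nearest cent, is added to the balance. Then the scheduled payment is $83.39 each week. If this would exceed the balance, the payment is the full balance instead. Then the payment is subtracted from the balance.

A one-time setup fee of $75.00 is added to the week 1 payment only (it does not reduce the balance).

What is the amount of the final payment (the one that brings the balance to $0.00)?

$63.15

# | Opening | Interest | Payment | Fee | End bal
1 | $306.67 | $2.76 | $83.39 | $75.00 | $226.04
2 | $226.04 | $2.03 | $83.39 | — | $144.68
3 | $144.68 | $1.30 | $83.39 | — | $62.59
4 | $62.59 | $0.56 | $63.15 | — | $0.00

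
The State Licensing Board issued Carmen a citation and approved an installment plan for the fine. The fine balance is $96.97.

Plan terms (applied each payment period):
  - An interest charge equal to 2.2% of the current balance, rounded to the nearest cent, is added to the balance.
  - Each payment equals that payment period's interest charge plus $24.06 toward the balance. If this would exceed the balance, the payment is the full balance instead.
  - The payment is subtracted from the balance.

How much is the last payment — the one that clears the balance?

$0.75

Payment period 1: $96.97 +$2.13 interest = $99.10; pay $26.19 → $72.91
Payment period 2: $72.91 +$1.60 interest = $74.51; pay $25.66 → $48.85
Payment period 3: $48.85 +$1.07 interest = $49.92; pay $25.13 → $24.79
Payment period 4: $24.79 +$0.55 interest = $25.34; pay $24.61 → $0.73
Payment period 5: $0.73 +$0.02 interest = $0.75; pay $0.75 → $0.00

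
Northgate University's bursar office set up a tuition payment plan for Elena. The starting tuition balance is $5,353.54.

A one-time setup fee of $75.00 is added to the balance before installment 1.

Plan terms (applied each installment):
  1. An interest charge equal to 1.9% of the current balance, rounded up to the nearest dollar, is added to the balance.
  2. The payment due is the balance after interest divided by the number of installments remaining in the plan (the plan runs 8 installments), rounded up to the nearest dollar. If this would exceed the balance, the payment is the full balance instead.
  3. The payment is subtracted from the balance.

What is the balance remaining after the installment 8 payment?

# | Opening | Interest | Payment | End bal
1 | $5,428.54 | $104.00 | $692.00 | $4,840.54
2 | $4,840.54 | $92.00 | $705.00 | $4,227.54
3 | $4,227.54 | $81.00 | $719.00 | $3,589.54
4 | $3,589.54 | $69.00 | $732.00 | $2,926.54
5 | $2,926.54 | $56.00 | $746.00 | $2,236.54
6 | $2,236.54 | $43.00 | $760.00 | $1,519.54
7 | $1,519.54 | $29.00 | $775.00 | $773.54
8 | $773.54 | $15.00 | $788.54 | $0.00

$0.00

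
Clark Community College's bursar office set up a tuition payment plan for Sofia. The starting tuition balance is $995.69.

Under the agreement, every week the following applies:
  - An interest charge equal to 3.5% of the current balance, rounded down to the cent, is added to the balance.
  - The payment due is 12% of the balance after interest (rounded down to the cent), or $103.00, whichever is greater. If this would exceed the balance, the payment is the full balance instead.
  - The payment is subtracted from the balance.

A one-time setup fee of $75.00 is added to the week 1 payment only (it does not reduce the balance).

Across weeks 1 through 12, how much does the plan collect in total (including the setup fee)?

$1,298.03

Week 1: opening $995.69; interest $34.84 → $1,030.53; payment $123.66 (+ $75.00 fee); balance $906.87
Week 2: opening $906.87; interest $31.74 → $938.61; payment $112.63; balance $825.98
Week 3: opening $825.98; interest $28.90 → $854.88; payment $103.00; balance $751.88
Week 4: opening $751.88; interest $26.31 → $778.19; payment $103.00; balance $675.19
Week 5: opening $675.19; interest $23.63 → $698.82; payment $103.00; balance $595.82
Week 6: opening $595.82; interest $20.85 → $616.67; payment $103.00; balance $513.67
Week 7: opening $513.67; interest $17.97 → $531.64; payment $103.00; balance $428.64
Week 8: opening $428.64; interest $15.00 → $443.64; payment $103.00; balance $340.64
Week 9: opening $340.64; interest $11.92 → $352.56; payment $103.00; balance $249.56
Week 10: opening $249.56; interest $8.73 → $258.29; payment $103.00; balance $155.29
Week 11: opening $155.29; interest $5.43 → $160.72; payment $103.00; balance $57.72
Week 12: opening $57.72; interest $2.02 → $59.74; payment $59.74; balance $0.00
Total paid: $1,298.03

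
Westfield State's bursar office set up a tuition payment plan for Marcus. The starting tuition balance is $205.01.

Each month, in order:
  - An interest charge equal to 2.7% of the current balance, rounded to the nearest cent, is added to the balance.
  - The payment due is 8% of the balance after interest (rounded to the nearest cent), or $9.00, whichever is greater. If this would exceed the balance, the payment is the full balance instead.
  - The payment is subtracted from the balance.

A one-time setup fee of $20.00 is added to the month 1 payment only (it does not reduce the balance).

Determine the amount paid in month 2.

Month 1: opening $205.01; interest $5.54 → $210.55; payment $16.84 (+ $20.00 fee); balance $193.71
Month 2: opening $193.71; interest $5.23 → $198.94; payment $15.92; balance $183.02

$15.92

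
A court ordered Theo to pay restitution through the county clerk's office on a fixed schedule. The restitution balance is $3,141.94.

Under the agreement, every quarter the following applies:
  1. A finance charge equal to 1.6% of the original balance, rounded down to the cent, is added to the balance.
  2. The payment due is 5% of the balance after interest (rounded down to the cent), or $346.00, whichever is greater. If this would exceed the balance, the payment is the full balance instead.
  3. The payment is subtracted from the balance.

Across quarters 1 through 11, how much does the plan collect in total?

$3,694.91

Quarter 1: opening $3,141.94; interest $50.27 → $3,192.21; payment $346.00; balance $2,846.21
Quarter 2: opening $2,846.21; interest $50.27 → $2,896.48; payment $346.00; balance $2,550.48
Quarter 3: opening $2,550.48; interest $50.27 → $2,600.75; payment $346.00; balance $2,254.75
Quarter 4: opening $2,254.75; interest $50.27 → $2,305.02; payment $346.00; balance $1,959.02
Quarter 5: opening $1,959.02; interest $50.27 → $2,009.29; payment $346.00; balance $1,663.29
Quarter 6: opening $1,663.29; interest $50.27 → $1,713.56; payment $346.00; balance $1,367.56
Quarter 7: opening $1,367.56; interest $50.27 → $1,417.83; payment $346.00; balance $1,071.83
Quarter 8: opening $1,071.83; interest $50.27 → $1,122.10; payment $346.00; balance $776.10
Quarter 9: opening $776.10; interest $50.27 → $826.37; payment $346.00; balance $480.37
Quarter 10: opening $480.37; interest $50.27 → $530.64; payment $346.00; balance $184.64
Quarter 11: opening $184.64; interest $50.27 → $234.91; payment $234.91; balance $0.00
Total paid: $3,694.91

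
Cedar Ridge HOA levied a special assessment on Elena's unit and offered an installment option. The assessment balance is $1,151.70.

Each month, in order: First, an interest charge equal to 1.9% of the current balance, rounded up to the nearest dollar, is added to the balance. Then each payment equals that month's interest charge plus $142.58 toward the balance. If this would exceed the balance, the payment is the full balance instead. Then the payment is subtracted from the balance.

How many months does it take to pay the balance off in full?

Month 1: opening $1,151.70; interest $22.00 → $1,173.70; payment $164.58; balance $1,009.12
Month 2: opening $1,009.12; interest $20.00 → $1,029.12; payment $162.58; balance $866.54
Month 3: opening $866.54; interest $17.00 → $883.54; payment $159.58; balance $723.96
Month 4: opening $723.96; interest $14.00 → $737.96; payment $156.58; balance $581.38
Month 5: opening $581.38; interest $12.00 → $593.38; payment $154.58; balance $438.80
Month 6: opening $438.80; interest $9.00 → $447.80; payment $151.58; balance $296.22
Month 7: opening $296.22; interest $6.00 → $302.22; payment $148.58; balance $153.64
Month 8: opening $153.64; interest $3.00 → $156.64; payment $145.58; balance $11.06
Month 9: opening $11.06; interest $1.00 → $12.06; payment $12.06; balance $0.00
Balance reaches $0.00 in month 9.

9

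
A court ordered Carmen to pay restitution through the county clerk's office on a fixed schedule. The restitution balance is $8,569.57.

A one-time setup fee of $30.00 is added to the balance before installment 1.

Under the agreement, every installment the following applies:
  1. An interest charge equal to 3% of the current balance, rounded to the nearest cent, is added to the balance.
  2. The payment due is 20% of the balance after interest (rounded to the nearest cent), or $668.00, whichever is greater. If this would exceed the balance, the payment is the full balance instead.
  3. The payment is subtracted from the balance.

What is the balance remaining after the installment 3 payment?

Installment 1: $8,599.57 +$257.99 interest = $8,857.56; pay $1,771.51 → $7,086.05
Installment 2: $7,086.05 +$212.58 interest = $7,298.63; pay $1,459.73 → $5,838.90
Installment 3: $5,838.90 +$175.17 interest = $6,014.07; pay $1,202.81 → $4,811.26

$4,811.26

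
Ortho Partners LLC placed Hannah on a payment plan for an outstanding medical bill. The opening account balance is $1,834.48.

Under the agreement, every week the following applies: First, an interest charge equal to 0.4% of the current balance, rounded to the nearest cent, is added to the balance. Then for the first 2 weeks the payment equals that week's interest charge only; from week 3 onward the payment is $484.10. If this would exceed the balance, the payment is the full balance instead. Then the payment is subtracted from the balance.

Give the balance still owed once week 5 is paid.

Week 1: opening $1,834.48; interest $7.34 → $1,841.82; payment $7.34; balance $1,834.48
Week 2: opening $1,834.48; interest $7.34 → $1,841.82; payment $7.34; balance $1,834.48
Week 3: opening $1,834.48; interest $7.34 → $1,841.82; payment $484.10; balance $1,357.72
Week 4: opening $1,357.72; interest $5.43 → $1,363.15; payment $484.10; balance $879.05
Week 5: opening $879.05; interest $3.52 → $882.57; payment $484.10; balance $398.47

$398.47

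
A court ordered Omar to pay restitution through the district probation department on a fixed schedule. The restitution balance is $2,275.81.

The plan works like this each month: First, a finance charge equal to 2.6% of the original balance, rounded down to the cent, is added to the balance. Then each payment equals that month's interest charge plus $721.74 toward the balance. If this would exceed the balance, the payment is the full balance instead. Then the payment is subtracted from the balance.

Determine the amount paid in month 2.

$780.91

Month 1: $2,275.81 +$59.17 interest = $2,334.98; pay $780.91 → $1,554.07
Month 2: $1,554.07 +$59.17 interest = $1,613.24; pay $780.91 → $832.33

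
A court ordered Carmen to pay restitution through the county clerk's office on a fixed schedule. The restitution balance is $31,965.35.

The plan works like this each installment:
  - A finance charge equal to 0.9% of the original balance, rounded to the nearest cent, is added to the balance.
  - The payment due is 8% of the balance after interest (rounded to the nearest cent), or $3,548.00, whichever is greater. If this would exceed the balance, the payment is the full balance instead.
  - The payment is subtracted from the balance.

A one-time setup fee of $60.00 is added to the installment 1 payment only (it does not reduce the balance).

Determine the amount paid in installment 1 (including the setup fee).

$3,608.00

Installment 1: opening $31,965.35; interest $287.69 → $32,253.04; payment $3,548.00 (+ $60.00 fee); balance $28,705.04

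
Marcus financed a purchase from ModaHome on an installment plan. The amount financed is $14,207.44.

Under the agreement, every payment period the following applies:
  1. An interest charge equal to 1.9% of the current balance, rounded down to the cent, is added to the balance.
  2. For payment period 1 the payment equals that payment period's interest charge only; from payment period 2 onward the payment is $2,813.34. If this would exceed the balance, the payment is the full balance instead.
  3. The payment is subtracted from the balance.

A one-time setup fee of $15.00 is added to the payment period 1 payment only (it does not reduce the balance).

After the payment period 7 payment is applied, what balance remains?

$0.00

Payment period 1: $14,207.44 +$269.94 interest = $14,477.38; pay $269.94 (+ $15.00 fee) → $14,207.44
Payment period 2: $14,207.44 +$269.94 interest = $14,477.38; pay $2,813.34 → $11,664.04
Payment period 3: $11,664.04 +$221.61 interest = $11,885.65; pay $2,813.34 → $9,072.31
Payment period 4: $9,072.31 +$172.37 interest = $9,244.68; pay $2,813.34 → $6,431.34
Payment period 5: $6,431.34 +$122.19 interest = $6,553.53; pay $2,813.34 → $3,740.19
Payment period 6: $3,740.19 +$71.06 interest = $3,811.25; pay $2,813.34 → $997.91
Payment period 7: $997.91 +$18.96 interest = $1,016.87; pay $1,016.87 → $0.00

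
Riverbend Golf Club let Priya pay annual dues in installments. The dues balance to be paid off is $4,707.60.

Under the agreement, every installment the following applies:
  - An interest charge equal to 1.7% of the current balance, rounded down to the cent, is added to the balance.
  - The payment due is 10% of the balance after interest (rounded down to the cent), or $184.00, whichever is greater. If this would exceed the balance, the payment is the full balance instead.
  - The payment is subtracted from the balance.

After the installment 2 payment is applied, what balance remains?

$3,943.90

# | Opening | Interest | Payment | End bal
1 | $4,707.60 | $80.02 | $478.76 | $4,308.86
2 | $4,308.86 | $73.25 | $438.21 | $3,943.90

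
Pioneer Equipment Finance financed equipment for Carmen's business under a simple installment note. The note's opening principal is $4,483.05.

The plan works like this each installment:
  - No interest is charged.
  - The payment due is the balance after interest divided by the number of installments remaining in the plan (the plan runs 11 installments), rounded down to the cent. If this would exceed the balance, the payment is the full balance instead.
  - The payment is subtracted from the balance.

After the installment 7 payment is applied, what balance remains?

Installment 1: opening $4,483.05; payment $407.55; balance $4,075.50
Installment 2: opening $4,075.50; payment $407.55; balance $3,667.95
Installment 3: opening $3,667.95; payment $407.55; balance $3,260.40
Installment 4: opening $3,260.40; payment $407.55; balance $2,852.85
Installment 5: opening $2,852.85; payment $407.55; balance $2,445.30
Installment 6: opening $2,445.30; payment $407.55; balance $2,037.75
Installment 7: opening $2,037.75; payment $407.55; balance $1,630.20

$1,630.20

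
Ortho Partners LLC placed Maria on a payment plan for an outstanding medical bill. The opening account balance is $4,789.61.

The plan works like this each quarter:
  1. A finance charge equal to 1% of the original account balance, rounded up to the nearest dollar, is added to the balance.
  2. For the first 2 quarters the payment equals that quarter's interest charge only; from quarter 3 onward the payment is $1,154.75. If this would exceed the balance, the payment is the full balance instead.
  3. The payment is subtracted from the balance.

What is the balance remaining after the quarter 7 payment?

Quarter 1: $4,789.61 +$48.00 interest = $4,837.61; pay $48.00 → $4,789.61
Quarter 2: $4,789.61 +$48.00 interest = $4,837.61; pay $48.00 → $4,789.61
Quarter 3: $4,789.61 +$48.00 interest = $4,837.61; pay $1,154.75 → $3,682.86
Quarter 4: $3,682.86 +$48.00 interest = $3,730.86; pay $1,154.75 → $2,576.11
Quarter 5: $2,576.11 +$48.00 interest = $2,624.11; pay $1,154.75 → $1,469.36
Quarter 6: $1,469.36 +$48.00 interest = $1,517.36; pay $1,154.75 → $362.61
Quarter 7: $362.61 +$48.00 interest = $410.61; pay $410.61 → $0.00

$0.00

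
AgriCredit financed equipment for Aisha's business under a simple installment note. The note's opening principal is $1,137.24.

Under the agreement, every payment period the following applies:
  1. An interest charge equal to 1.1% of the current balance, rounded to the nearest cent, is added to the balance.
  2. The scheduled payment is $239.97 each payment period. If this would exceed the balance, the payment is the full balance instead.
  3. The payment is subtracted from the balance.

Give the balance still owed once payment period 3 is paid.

Payment period 1: opening $1,137.24; interest $12.51 → $1,149.75; payment $239.97; balance $909.78
Payment period 2: opening $909.78; interest $10.01 → $919.79; payment $239.97; balance $679.82
Payment period 3: opening $679.82; interest $7.48 → $687.30; payment $239.97; balance $447.33

$447.33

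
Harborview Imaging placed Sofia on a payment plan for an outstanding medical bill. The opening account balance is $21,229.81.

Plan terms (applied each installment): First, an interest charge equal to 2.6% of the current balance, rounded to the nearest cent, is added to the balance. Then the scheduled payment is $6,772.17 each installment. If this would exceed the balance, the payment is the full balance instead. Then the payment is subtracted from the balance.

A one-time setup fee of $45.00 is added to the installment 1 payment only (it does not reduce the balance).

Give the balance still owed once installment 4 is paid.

Installment 1: $21,229.81 +$551.98 interest = $21,781.79; pay $6,772.17 (+ $45.00 fee) → $15,009.62
Installment 2: $15,009.62 +$390.25 interest = $15,399.87; pay $6,772.17 → $8,627.70
Installment 3: $8,627.70 +$224.32 interest = $8,852.02; pay $6,772.17 → $2,079.85
Installment 4: $2,079.85 +$54.08 interest = $2,133.93; pay $2,133.93 → $0.00

$0.00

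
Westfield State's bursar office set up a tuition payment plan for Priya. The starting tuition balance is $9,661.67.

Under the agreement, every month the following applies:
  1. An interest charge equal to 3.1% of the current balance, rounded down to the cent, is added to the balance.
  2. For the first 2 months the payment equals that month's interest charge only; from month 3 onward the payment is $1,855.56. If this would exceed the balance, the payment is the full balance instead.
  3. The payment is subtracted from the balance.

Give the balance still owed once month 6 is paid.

$3,142.01

# | Opening | Interest | Payment | End bal
1 | $9,661.67 | $299.51 | $299.51 | $9,661.67
2 | $9,661.67 | $299.51 | $299.51 | $9,661.67
3 | $9,661.67 | $299.51 | $1,855.56 | $8,105.62
4 | $8,105.62 | $251.27 | $1,855.56 | $6,501.33
5 | $6,501.33 | $201.54 | $1,855.56 | $4,847.31
6 | $4,847.31 | $150.26 | $1,855.56 | $3,142.01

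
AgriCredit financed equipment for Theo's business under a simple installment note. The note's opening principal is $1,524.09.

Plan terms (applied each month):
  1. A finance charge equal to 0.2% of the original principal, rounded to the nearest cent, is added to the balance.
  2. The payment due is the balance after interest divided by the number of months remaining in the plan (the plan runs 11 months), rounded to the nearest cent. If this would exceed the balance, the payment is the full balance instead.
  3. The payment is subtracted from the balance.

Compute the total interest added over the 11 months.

$33.55

Month 1: opening $1,524.09; interest $3.05 → $1,527.14; payment $138.83; balance $1,388.31
Month 2: opening $1,388.31; interest $3.05 → $1,391.36; payment $139.14; balance $1,252.22
Month 3: opening $1,252.22; interest $3.05 → $1,255.27; payment $139.47; balance $1,115.80
Month 4: opening $1,115.80; interest $3.05 → $1,118.85; payment $139.86; balance $978.99
Month 5: opening $978.99; interest $3.05 → $982.04; payment $140.29; balance $841.75
Month 6: opening $841.75; interest $3.05 → $844.80; payment $140.80; balance $704.00
Month 7: opening $704.00; interest $3.05 → $707.05; payment $141.41; balance $565.64
Month 8: opening $565.64; interest $3.05 → $568.69; payment $142.17; balance $426.52
Month 9: opening $426.52; interest $3.05 → $429.57; payment $143.19; balance $286.38
Month 10: opening $286.38; interest $3.05 → $289.43; payment $144.72; balance $144.71
Month 11: opening $144.71; interest $3.05 → $147.76; payment $147.76; balance $0.00
Total interest: $3.05 + $3.05 + $3.05 + $3.05 + $3.05 + $3.05 + $3.05 + $3.05 + $3.05 + $3.05 + $3.05 = $33.55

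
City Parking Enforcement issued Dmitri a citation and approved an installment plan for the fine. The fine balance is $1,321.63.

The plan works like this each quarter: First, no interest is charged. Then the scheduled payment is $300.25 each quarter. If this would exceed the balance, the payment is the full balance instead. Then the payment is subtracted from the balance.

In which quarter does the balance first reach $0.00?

5

Quarter 1: opening $1,321.63; payment $300.25; balance $1,021.38
Quarter 2: opening $1,021.38; payment $300.25; balance $721.13
Quarter 3: opening $721.13; payment $300.25; balance $420.88
Quarter 4: opening $420.88; payment $300.25; balance $120.63
Quarter 5: opening $120.63; payment $120.63; balance $0.00
Balance reaches $0.00 in quarter 5.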